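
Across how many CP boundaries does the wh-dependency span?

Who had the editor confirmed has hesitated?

1

"who" is extracted from the subject of "hesitated".
Boundaries crossed, outermost first: [Ø] — 1 in total.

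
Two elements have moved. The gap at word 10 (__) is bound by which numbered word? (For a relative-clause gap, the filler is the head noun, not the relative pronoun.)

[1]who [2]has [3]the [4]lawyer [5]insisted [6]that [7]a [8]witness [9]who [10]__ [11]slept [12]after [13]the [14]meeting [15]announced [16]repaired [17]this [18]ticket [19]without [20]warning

The marked gap is inside the relative clause, the subject of "slept".
Its filler is the head noun "witness" (via "who"), at word 8.
(The other dependency links word 1 to a gap after word 15.)

8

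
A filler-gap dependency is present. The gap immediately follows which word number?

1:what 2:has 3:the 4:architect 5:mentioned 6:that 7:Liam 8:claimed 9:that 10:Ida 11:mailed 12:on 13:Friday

The displaced element is "what" (word 1).
It is linked across 2 clause boundaries (that → that).
It functions as the direct object of "mailed", so the gap sits immediately after word 11 ("mailed").
Base order: The architect has mentioned that Liam claimed that Ida mailed what on Friday.

11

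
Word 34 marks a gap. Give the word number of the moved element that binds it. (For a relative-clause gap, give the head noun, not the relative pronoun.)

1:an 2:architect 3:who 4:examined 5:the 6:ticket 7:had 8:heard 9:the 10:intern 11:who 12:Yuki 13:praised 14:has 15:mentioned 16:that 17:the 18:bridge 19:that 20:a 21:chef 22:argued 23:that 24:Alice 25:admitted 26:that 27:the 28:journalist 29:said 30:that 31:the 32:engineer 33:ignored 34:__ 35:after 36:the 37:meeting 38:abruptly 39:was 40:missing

18

The gap at 34 is the object of "ignored", inside a relative clause.
The relative pronoun is "that" (word 19); it is bound by the head noun immediately before it.
Its filler is the head noun "bridge", at word 18.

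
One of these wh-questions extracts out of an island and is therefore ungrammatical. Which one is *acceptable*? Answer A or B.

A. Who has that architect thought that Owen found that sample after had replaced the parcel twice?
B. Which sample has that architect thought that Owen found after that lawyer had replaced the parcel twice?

B

In A, the wh-phrase is extracted from inside an adjunct island (introduced by "after"), which blocks movement.
In B, the extraction path crosses only that-complement boundaries, which are transparent.
So B is grammatical.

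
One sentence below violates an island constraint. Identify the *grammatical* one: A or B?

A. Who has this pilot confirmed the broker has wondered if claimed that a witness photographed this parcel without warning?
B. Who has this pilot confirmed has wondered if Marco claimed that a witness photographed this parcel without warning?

In A, the wh-phrase is extracted from inside a wh-island (introduced by "if"), which blocks movement.
In B, the extraction path crosses only that-complement boundaries, which are transparent.
So B is grammatical.

B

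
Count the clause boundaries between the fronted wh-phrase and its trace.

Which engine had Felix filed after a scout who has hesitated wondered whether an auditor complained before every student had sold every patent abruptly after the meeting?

"which engine" originates inside the matrix clause — no clause boundary is crossed.

0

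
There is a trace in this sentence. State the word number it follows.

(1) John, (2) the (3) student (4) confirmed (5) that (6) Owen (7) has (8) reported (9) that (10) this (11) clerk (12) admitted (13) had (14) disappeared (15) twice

The displaced element is "John" (word 1).
It is linked across 3 clause boundaries (that → that → Ø).
It functions as the subject of "disappeared", so the gap sits immediately after word 12 ("admitted").
Base order: The student confirmed that Owen has reported that this clerk admitted that John had disappeared twice.

12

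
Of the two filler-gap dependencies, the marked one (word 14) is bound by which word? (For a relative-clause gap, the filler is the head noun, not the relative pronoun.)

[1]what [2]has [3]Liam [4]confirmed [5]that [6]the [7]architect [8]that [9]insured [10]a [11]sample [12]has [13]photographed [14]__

The marked gap is the direct object of "photographed".
Its filler is the fronted wh-phrase "what", at word 1.
(The other dependency links word 7 to a gap after word 8.)

1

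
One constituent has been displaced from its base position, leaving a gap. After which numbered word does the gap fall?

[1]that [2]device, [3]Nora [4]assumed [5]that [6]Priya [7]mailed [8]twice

7

The displaced element is "that device" (word 2).
It is linked across 1 clause boundary (that).
It functions as the direct object of "mailed", so the gap sits immediately after word 7 ("mailed").
Base order: Nora assumed that Priya mailed that device twice.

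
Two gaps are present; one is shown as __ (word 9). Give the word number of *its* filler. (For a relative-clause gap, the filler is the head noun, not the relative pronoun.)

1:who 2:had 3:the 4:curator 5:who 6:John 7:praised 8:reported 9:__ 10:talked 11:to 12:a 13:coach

1

The marked gap is the subject of "talked".
Its filler is the fronted wh-phrase "who", at word 1.
(The other dependency links word 4 to a gap after word 7.)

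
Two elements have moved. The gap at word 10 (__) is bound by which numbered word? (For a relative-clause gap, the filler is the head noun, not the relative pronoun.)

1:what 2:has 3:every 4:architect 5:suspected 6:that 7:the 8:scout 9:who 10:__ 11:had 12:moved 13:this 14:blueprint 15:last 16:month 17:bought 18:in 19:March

8

The marked gap is inside the relative clause, the subject of "moved".
Its filler is the head noun "scout" (via "who"), at word 8.
(The other dependency links word 1 to a gap after word 17.)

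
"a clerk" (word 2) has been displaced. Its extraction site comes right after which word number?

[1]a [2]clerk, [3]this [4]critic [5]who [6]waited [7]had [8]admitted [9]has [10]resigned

8

The displaced element is "a clerk" (word 2).
It is linked across 1 clause boundary (Ø).
It functions as the subject of "resigned", so the gap sits immediately after word 8 ("admitted").
Base order: This critic who waited had admitted that a clerk has resigned.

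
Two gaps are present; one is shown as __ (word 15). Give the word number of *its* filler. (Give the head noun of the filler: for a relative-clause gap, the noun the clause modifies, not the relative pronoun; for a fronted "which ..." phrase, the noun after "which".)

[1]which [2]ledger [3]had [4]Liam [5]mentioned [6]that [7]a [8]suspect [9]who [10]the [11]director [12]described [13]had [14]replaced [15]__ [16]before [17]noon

The marked gap is the direct object of "replaced".
Its filler is the fronted wh-phrase "which ledger", at word 2.
(The other dependency links word 8 to a gap after word 12.)

2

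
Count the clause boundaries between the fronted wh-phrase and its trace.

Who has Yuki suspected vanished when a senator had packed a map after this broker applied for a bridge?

1

"who" is extracted from the subject of "vanished".
Boundaries crossed, outermost first: [Ø] — 1 in total.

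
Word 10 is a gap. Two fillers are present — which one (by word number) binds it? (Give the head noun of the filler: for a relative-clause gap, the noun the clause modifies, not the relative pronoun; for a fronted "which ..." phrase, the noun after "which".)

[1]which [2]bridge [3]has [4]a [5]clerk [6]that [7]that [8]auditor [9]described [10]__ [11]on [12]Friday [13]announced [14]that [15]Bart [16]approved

The marked gap is inside the relative clause, the direct object of "described".
Its filler is the head noun "clerk" (via "that"), at word 5.
(The other dependency links word 2 to a gap after word 16.)

5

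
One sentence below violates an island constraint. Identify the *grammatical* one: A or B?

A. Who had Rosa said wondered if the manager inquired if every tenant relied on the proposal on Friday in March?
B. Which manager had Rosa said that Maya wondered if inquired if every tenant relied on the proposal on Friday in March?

In B, the wh-phrase is extracted from inside a wh-island (introduced by "if"), which blocks movement.
In A, the extraction path crosses only that-complement boundaries, which are transparent.
So A is grammatical.

A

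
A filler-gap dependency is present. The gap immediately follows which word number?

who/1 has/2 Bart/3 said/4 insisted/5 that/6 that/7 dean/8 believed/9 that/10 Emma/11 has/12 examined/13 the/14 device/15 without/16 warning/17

The displaced element is "who" (word 1).
It is linked across 1 clause boundary (Ø).
It functions as the subject of "insisted", so the gap sits immediately after word 4 ("said").
Base order: Bart has said that who insisted that that dean believed that Emma has examined the device without warning.

4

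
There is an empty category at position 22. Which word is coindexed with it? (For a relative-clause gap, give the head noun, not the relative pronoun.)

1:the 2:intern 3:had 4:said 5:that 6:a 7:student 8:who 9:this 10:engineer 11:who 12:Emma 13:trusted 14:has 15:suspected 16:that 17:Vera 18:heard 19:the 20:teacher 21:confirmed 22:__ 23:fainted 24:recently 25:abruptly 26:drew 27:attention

7

The gap at 22 is the subject of "fainted", inside a relative clause.
The relative pronoun is "who" (word 8); it is bound by the head noun immediately before it.
Its filler is the head noun "student", at word 7.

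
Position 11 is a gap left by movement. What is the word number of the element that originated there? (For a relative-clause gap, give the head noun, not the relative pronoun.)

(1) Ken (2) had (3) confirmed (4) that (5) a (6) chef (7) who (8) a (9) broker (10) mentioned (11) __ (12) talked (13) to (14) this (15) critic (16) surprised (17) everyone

The gap at 11 is the subject of "talked", inside a relative clause.
The relative pronoun is "who" (word 7); it is bound by the head noun immediately before it.
Its filler is the head noun "chef", at word 6.

6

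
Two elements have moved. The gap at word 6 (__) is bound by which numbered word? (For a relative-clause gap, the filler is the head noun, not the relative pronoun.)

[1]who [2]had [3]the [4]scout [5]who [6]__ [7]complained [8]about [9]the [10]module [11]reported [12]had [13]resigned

4

The marked gap is inside the relative clause, the subject of "complained".
Its filler is the head noun "scout" (via "who"), at word 4.
(The other dependency links word 1 to a gap after word 11.)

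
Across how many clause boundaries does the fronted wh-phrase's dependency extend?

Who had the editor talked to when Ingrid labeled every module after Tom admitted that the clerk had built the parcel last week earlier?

0

"who" originates inside the matrix clause — no clause boundary is crossed.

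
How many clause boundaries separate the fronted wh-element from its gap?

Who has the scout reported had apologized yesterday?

1

"who" is extracted from the subject of "apologized".
Boundaries crossed, outermost first: [Ø] — 1 in total.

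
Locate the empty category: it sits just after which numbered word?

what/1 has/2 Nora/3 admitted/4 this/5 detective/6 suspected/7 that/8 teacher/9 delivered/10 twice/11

10

The displaced element is "what" (word 1).
It is linked across 2 clause boundaries (Ø → Ø).
It functions as the direct object of "delivered", so the gap sits immediately after word 10 ("delivered").
Base order: Nora has admitted this detective suspected that teacher delivered what twice.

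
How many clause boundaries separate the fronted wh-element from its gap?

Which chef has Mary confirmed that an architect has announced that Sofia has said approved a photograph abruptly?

3

"which chef" is extracted from the subject of "approved".
Boundaries crossed, outermost first: [that], [that], [Ø] — 3 in total.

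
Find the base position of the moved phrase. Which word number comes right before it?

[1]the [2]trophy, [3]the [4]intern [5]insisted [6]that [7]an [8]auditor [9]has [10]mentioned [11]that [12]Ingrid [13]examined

13

The displaced element is "the trophy" (word 2).
It is linked across 2 clause boundaries (that → that).
It functions as the direct object of "examined", so the gap sits immediately after word 13 ("examined").
Base order: The intern insisted that an auditor has mentioned that Ingrid examined the trophy.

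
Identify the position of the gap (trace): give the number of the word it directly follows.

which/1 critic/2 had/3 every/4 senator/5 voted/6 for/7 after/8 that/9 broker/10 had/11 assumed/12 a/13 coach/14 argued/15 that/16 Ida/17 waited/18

7

The displaced element is "which critic" (word 2).
It functions as the object of the preposition "for" of "voted", so the gap sits immediately after word 7 ("for").
Base order: Every senator had voted for which critic after that broker had assumed a coach argued that Ida waited.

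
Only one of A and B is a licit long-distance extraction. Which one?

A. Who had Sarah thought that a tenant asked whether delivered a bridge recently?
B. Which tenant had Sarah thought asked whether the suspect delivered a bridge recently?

B

In A, the wh-phrase is extracted from inside a wh-island (introduced by "whether"), which blocks movement.
In B, the extraction path crosses only that-complement boundaries, which are transparent.
So B is grammatical.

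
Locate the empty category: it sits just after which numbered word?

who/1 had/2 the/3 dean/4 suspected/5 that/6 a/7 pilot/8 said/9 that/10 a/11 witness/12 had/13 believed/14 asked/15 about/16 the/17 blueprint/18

14

The displaced element is "who" (word 1).
It is linked across 3 clause boundaries (that → that → Ø).
It functions as the subject of "asked", so the gap sits immediately after word 14 ("believed").
Base order: The dean had suspected that a pilot said that a witness had believed who asked about the blueprint.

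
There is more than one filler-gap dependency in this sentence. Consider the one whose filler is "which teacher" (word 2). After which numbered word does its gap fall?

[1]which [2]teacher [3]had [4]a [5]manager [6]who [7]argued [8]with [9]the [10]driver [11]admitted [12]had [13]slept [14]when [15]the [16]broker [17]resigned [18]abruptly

The displaced element is "which teacher" (word 2).
It is linked across 1 clause boundary (Ø).
It functions as the subject of "slept", so the gap sits immediately after word 11 ("admitted").
Base order: A manager who argued with the driver had admitted that which teacher had slept when the broker resigned abruptly.

11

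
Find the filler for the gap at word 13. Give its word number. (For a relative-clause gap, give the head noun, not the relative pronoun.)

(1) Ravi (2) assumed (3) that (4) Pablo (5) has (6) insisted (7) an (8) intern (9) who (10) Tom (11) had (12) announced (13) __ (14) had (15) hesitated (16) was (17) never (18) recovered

8

The gap at 13 is the subject of "hesitated", inside a relative clause.
The relative pronoun is "who" (word 9); it is bound by the head noun immediately before it.
Its filler is the head noun "intern", at word 8.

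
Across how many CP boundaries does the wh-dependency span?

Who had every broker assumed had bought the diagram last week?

1

"who" is extracted from the subject of "bought".
Boundaries crossed, outermost first: [Ø] — 1 in total.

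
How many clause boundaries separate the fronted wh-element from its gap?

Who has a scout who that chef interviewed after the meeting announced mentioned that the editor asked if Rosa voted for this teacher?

1

"who" is extracted from the subject of "mentioned".
Boundaries crossed, outermost first: [Ø] — 1 in total.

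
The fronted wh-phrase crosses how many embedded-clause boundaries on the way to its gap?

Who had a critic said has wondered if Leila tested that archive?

"who" is extracted from the subject of "wondered".
Boundaries crossed, outermost first: [Ø] — 1 in total.

1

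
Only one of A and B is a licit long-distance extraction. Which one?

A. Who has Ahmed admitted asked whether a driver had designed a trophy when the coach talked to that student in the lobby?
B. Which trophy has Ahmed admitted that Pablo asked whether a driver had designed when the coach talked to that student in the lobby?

A

In B, the wh-phrase is extracted from inside a wh-island (introduced by "whether"), which blocks movement.
In A, the extraction path crosses only that-complement boundaries, which are transparent.
So A is grammatical.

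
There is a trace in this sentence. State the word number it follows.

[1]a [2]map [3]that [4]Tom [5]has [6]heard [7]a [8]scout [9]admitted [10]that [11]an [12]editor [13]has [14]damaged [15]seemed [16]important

The displaced element is "a map" (word 2).
It is linked across 2 clause boundaries (Ø → that).
It functions as the direct object of "damaged", so the gap sits immediately after word 14 ("damaged").
Base order: Tom has heard a scout admitted that an editor has damaged a map.

14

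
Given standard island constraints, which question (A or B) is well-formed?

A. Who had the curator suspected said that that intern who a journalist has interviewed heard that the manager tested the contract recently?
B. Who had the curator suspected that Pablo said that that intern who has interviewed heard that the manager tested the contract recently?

In B, the wh-phrase is extracted from inside a complex-NP island (relative clause) (introduced by "who"), which blocks movement.
In A, the extraction path crosses only that-complement boundaries, which are transparent.
So A is grammatical.

A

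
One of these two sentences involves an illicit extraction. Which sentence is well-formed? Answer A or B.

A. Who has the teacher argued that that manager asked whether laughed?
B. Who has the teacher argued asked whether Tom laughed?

In A, the wh-phrase is extracted from inside a wh-island (introduced by "whether"), which blocks movement.
In B, the extraction path crosses only that-complement boundaries, which are transparent.
So B is grammatical.

B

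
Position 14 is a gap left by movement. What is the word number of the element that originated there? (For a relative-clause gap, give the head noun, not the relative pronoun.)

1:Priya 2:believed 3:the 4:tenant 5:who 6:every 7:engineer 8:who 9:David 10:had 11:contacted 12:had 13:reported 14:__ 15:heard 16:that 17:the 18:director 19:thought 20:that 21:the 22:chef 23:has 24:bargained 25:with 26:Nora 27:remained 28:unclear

The gap at 14 is the subject of "heard", inside a relative clause.
The relative pronoun is "who" (word 5); it is bound by the head noun immediately before it.
Its filler is the head noun "tenant", at word 4.

4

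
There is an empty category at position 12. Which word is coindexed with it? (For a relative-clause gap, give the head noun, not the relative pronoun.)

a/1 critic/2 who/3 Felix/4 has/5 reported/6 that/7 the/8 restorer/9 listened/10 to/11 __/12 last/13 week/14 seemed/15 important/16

2

The gap at 12 is the prepositional object of "listened", inside a relative clause.
The relative pronoun is "who" (word 3); it is bound by the head noun immediately before it.
Its filler is the head noun "critic", at word 2.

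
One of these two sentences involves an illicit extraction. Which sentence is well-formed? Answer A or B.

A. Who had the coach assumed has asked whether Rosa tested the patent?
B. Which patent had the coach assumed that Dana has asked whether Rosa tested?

A

In B, the wh-phrase is extracted from inside a wh-island (introduced by "whether"), which blocks movement.
In A, the extraction path crosses only that-complement boundaries, which are transparent.
So A is grammatical.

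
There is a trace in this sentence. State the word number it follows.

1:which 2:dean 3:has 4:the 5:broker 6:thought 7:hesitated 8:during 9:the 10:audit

6

The displaced element is "which dean" (word 2).
It is linked across 1 clause boundary (Ø).
It functions as the subject of "hesitated", so the gap sits immediately after word 6 ("thought").
Base order: The broker has thought that which dean hesitated during the audit.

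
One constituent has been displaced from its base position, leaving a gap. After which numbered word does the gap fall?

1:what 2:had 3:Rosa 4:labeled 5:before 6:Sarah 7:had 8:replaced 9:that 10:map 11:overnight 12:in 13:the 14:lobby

4

The displaced element is "what" (word 1).
It functions as the direct object of "labeled", so the gap sits immediately after word 4 ("labeled").
Base order: Rosa had labeled what before Sarah had replaced that map overnight in the lobby.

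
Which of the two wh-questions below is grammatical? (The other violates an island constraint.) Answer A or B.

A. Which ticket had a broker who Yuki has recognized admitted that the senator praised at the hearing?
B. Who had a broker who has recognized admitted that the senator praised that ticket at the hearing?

In B, the wh-phrase is extracted from inside a complex-NP island (relative clause) (introduced by "who"), which blocks movement.
In A, the extraction path crosses only that-complement boundaries, which are transparent.
So A is grammatical.

A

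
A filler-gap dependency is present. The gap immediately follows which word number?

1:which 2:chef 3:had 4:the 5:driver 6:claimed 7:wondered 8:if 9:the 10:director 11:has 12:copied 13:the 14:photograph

6

The displaced element is "which chef" (word 2).
It is linked across 1 clause boundary (Ø).
It functions as the subject of "wondered", so the gap sits immediately after word 6 ("claimed").
Base order: The driver had claimed which chef wondered if the director has copied the photograph.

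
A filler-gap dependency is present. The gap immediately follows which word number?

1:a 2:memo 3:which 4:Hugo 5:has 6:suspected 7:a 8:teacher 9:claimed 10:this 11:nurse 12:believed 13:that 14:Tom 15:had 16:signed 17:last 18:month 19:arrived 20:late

16

The displaced element is "a memo" (word 2).
It is linked across 3 clause boundaries (Ø → Ø → that).
It functions as the direct object of "signed", so the gap sits immediately after word 16 ("signed").
Base order: Hugo has suspected a teacher claimed this nurse believed that Tom had signed a memo last month.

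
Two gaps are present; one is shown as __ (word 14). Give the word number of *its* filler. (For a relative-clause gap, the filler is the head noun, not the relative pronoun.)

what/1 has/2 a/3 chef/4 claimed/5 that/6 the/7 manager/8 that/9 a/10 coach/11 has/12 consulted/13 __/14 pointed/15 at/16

The marked gap is inside the relative clause, the direct object of "consulted".
Its filler is the head noun "manager" (via "that"), at word 8.
(The other dependency links word 1 to a gap after word 16.)

8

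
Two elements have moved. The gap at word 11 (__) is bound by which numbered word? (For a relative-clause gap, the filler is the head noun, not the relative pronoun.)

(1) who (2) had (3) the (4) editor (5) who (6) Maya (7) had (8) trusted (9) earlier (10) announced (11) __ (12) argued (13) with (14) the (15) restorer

The marked gap is the subject of "argued".
Its filler is the fronted wh-phrase "who", at word 1.
(The other dependency links word 4 to a gap after word 8.)

1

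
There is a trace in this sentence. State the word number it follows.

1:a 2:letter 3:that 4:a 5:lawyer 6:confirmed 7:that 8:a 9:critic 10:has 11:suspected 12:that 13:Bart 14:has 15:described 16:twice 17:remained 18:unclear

The displaced element is "a letter" (word 2).
It is linked across 2 clause boundaries (that → that).
It functions as the direct object of "described", so the gap sits immediately after word 15 ("described").
Base order: A lawyer confirmed that a critic has suspected that Bart has described a letter twice.

15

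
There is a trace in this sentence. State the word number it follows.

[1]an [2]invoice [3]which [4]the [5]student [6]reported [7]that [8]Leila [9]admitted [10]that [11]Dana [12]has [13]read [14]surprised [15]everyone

The displaced element is "an invoice" (word 2).
It is linked across 2 clause boundaries (that → that).
It functions as the direct object of "read", so the gap sits immediately after word 13 ("read").
Base order: The student reported that Leila admitted that Dana has read an invoice.

13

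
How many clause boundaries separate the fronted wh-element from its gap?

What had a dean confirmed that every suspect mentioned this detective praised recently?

2

"what" is extracted from the object of "praised".
Boundaries crossed, outermost first: [that], [Ø] — 2 in total.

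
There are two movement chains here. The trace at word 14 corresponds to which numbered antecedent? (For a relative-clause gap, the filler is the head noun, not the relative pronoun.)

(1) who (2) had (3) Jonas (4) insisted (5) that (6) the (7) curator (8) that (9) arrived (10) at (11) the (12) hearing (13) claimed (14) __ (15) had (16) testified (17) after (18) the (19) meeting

1

The marked gap is the subject of "testified".
Its filler is the fronted wh-phrase "who", at word 1.
(The other dependency links word 7 to a gap after word 8.)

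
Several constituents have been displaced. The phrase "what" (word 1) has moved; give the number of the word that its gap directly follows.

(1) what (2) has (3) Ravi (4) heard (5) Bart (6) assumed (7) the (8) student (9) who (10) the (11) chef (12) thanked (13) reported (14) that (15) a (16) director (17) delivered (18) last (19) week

The displaced element is "what" (word 1).
It is linked across 3 clause boundaries (Ø → Ø → that).
It functions as the direct object of "delivered", so the gap sits immediately after word 17 ("delivered").
Base order: Ravi has heard Bart assumed the student who the chef thanked reported that a director delivered what last week.

17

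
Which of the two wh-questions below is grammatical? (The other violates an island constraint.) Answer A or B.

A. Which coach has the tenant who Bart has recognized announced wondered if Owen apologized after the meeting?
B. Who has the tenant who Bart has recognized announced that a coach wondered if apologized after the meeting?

A

In B, the wh-phrase is extracted from inside a wh-island (introduced by "if"), which blocks movement.
In A, the extraction path crosses only that-complement boundaries, which are transparent.
So A is grammatical.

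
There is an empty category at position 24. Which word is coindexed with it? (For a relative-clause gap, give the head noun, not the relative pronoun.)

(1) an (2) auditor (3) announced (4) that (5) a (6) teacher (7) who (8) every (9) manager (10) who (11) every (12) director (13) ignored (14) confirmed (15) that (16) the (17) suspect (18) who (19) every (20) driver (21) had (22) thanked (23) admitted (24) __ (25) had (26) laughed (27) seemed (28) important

The gap at 24 is the subject of "laughed", inside a relative clause.
The relative pronoun is "who" (word 7); it is bound by the head noun immediately before it.
Its filler is the head noun "teacher", at word 6.

6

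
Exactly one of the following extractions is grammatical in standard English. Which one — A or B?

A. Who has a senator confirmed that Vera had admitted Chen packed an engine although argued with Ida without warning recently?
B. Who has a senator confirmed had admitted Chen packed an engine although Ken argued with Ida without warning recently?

In A, the wh-phrase is extracted from inside an adjunct island (introduced by "although"), which blocks movement.
In B, the extraction path crosses only that-complement boundaries, which are transparent.
So B is grammatical.

B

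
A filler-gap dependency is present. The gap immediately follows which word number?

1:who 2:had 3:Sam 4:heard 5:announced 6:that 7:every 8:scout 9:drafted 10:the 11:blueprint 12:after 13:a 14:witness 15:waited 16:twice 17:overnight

4

The displaced element is "who" (word 1).
It is linked across 1 clause boundary (Ø).
It functions as the subject of "announced", so the gap sits immediately after word 4 ("heard").
Base order: Sam had heard who announced that every scout drafted the blueprint after a witness waited twice overnight.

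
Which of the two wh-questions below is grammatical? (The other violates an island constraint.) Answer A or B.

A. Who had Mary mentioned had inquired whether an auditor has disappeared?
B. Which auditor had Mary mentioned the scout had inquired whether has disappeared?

A

In B, the wh-phrase is extracted from inside a wh-island (introduced by "whether"), which blocks movement.
In A, the extraction path crosses only that-complement boundaries, which are transparent.
So A is grammatical.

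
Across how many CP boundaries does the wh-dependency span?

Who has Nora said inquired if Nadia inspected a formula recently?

"who" is extracted from the subject of "inquired".
Boundaries crossed, outermost first: [Ø] — 1 in total.

1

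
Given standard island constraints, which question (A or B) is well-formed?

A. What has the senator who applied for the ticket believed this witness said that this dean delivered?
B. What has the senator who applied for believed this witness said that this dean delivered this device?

A

In B, the wh-phrase is extracted from inside a complex-NP island (relative clause) (introduced by "who"), which blocks movement.
In A, the extraction path crosses only that-complement boundaries, which are transparent.
So A is grammatical.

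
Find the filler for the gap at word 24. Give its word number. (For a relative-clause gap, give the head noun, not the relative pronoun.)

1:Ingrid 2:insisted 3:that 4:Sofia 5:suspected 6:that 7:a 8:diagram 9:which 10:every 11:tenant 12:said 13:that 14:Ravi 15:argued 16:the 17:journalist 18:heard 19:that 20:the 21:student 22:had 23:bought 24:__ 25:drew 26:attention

8

The gap at 24 is the object of "bought", inside a relative clause.
The relative pronoun is "which" (word 9); it is bound by the head noun immediately before it.
Its filler is the head noun "diagram", at word 8.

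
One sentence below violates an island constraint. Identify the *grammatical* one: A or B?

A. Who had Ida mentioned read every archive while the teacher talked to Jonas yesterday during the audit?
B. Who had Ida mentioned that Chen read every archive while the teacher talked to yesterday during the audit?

A

In B, the wh-phrase is extracted from inside an adjunct island (introduced by "while"), which blocks movement.
In A, the extraction path crosses only that-complement boundaries, which are transparent.
So A is grammatical.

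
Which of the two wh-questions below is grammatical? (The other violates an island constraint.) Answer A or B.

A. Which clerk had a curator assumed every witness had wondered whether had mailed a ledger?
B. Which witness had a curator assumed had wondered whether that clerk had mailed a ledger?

In A, the wh-phrase is extracted from inside a wh-island (introduced by "whether"), which blocks movement.
In B, the extraction path crosses only that-complement boundaries, which are transparent.
So B is grammatical.

B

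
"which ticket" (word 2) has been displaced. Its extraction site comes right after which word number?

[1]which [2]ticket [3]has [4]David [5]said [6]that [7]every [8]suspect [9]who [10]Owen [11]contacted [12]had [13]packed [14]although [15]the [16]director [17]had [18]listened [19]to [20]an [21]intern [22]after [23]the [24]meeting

13

The displaced element is "which ticket" (word 2).
It is linked across 1 clause boundary (that).
It functions as the direct object of "packed", so the gap sits immediately after word 13 ("packed").
Base order: David has said that every suspect who Owen contacted had packed which ticket although the director had listened to an intern after the meeting.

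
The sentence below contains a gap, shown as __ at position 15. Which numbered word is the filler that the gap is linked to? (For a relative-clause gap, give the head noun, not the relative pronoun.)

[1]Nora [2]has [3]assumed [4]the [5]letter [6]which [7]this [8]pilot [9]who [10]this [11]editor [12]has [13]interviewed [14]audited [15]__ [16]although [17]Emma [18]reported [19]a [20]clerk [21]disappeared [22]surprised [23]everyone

The gap at 15 is the object of "audited", inside a relative clause.
The relative pronoun is "which" (word 6); it is bound by the head noun immediately before it.
Its filler is the head noun "letter", at word 5.

5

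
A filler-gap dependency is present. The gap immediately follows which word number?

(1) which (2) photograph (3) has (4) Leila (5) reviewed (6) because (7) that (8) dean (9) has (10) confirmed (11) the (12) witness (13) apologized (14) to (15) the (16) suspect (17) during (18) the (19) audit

5

The displaced element is "which photograph" (word 2).
It functions as the direct object of "reviewed", so the gap sits immediately after word 5 ("reviewed").
Base order: Leila has reviewed which photograph because that dean has confirmed the witness apologized to the suspect during the audit.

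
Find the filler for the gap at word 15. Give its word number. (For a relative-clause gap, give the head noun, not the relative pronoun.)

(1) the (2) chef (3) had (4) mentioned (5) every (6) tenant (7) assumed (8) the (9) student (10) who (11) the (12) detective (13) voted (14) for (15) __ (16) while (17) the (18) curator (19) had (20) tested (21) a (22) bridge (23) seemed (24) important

9

The gap at 15 is the prepositional object of "voted", inside a relative clause.
The relative pronoun is "who" (word 10); it is bound by the head noun immediately before it.
Its filler is the head noun "student", at word 9.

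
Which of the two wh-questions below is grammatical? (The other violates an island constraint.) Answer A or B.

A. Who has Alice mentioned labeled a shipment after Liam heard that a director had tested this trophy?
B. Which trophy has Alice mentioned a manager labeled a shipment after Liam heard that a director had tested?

A

In B, the wh-phrase is extracted from inside an adjunct island (introduced by "after"), which blocks movement.
In A, the extraction path crosses only that-complement boundaries, which are transparent.
So A is grammatical.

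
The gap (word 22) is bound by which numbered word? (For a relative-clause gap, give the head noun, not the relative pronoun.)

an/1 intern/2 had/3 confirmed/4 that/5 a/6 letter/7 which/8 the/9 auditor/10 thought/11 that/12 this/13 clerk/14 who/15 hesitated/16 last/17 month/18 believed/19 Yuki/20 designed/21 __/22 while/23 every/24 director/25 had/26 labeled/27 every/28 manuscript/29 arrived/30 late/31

The gap at 22 is the object of "designed", inside a relative clause.
The relative pronoun is "which" (word 8); it is bound by the head noun immediately before it.
Its filler is the head noun "letter", at word 7.

7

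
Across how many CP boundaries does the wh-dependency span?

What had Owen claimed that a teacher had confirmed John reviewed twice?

"what" is extracted from the object of "reviewed".
Boundaries crossed, outermost first: [that], [Ø] — 2 in total.

2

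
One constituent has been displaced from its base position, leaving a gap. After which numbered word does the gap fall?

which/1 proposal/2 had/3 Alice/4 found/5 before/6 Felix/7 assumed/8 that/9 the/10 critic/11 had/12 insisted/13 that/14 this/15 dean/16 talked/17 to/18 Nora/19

The displaced element is "which proposal" (word 2).
It functions as the direct object of "found", so the gap sits immediately after word 5 ("found").
Base order: Alice had found which proposal before Felix assumed that the critic had insisted that this dean talked to Nora.

5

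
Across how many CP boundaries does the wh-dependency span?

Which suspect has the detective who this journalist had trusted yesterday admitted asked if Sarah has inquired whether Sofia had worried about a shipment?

1

"which suspect" is extracted from the subject of "asked".
Boundaries crossed, outermost first: [Ø] — 1 in total.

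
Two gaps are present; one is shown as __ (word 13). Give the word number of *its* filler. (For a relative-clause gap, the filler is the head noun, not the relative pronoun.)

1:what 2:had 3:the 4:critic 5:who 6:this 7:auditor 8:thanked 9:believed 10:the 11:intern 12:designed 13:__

1

The marked gap is the direct object of "designed".
Its filler is the fronted wh-phrase "what", at word 1.
(The other dependency links word 4 to a gap after word 8.)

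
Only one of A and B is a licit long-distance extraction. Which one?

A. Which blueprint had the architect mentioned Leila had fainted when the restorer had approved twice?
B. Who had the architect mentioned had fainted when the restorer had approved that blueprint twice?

B

In A, the wh-phrase is extracted from inside an adjunct island (introduced by "when"), which blocks movement.
In B, the extraction path crosses only that-complement boundaries, which are transparent.
So B is grammatical.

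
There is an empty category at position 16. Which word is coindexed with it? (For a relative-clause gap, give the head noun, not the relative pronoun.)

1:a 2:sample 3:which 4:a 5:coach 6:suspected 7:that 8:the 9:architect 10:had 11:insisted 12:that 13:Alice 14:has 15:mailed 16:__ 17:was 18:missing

2

The gap at 16 is the object of "mailed", inside a relative clause.
The relative pronoun is "which" (word 3); it is bound by the head noun immediately before it.
Its filler is the head noun "sample", at word 2.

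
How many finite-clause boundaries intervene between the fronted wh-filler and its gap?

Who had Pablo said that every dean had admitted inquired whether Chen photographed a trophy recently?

"who" is extracted from the subject of "inquired".
Boundaries crossed, outermost first: [that], [Ø] — 2 in total.

2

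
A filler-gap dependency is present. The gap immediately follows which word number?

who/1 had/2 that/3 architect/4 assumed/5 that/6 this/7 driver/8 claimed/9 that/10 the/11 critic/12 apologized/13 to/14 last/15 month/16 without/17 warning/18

The displaced element is "who" (word 1).
It is linked across 2 clause boundaries (that → that).
It functions as the object of the preposition "to" of "apologized", so the gap sits immediately after word 14 ("to").
Base order: That architect had assumed that this driver claimed that the critic apologized to who last month without warning.

14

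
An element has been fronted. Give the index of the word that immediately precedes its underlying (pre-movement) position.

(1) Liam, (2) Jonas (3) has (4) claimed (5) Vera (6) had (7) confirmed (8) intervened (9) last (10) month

7

The displaced element is "Liam" (word 1).
It is linked across 2 clause boundaries (Ø → Ø).
It functions as the subject of "intervened", so the gap sits immediately after word 7 ("confirmed").
Base order: Jonas has claimed Vera had confirmed that Liam intervened last month.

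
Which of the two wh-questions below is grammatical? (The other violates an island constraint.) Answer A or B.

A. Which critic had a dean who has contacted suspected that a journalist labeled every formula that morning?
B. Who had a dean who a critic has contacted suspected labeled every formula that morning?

B

In A, the wh-phrase is extracted from inside a complex-NP island (relative clause) (introduced by "who"), which blocks movement.
In B, the extraction path crosses only that-complement boundaries, which are transparent.
So B is grammatical.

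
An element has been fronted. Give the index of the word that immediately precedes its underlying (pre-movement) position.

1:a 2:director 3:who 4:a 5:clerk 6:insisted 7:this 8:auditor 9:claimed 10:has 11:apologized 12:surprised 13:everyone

9

The displaced element is "a director" (word 2).
It is linked across 2 clause boundaries (Ø → Ø).
It functions as the subject of "apologized", so the gap sits immediately after word 9 ("claimed").
Base order: A clerk insisted this auditor claimed that a director has apologized.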